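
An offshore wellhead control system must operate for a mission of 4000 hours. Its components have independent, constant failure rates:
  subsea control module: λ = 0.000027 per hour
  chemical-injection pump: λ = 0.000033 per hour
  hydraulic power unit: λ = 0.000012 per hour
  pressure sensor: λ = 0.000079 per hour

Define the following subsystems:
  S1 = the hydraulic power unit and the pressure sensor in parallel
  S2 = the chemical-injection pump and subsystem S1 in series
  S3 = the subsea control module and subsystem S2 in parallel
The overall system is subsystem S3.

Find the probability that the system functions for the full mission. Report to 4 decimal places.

0.9862

R(subsea control module) = exp(−0.000027 × 4000) = 0.897628
R(chemical-injection pump) = exp(−0.000033 × 4000) = 0.876341
R(hydraulic power unit) = exp(−0.000012 × 4000) = 0.953134
R(pressure sensor) = exp(−0.000079 × 4000) = 0.729059
Parallel (hydraulic power unit and pressure sensor): 1 − (1 − 0.953134)(1 − 0.729059) = 0.987302
Series (chemical-injection pump and [0.987302]): 0.876341 × 0.987302 = 0.865213
Parallel (subsea control module and [0.865213]): 1 − (1 − 0.897628)(1 − 0.865213) = 0.9862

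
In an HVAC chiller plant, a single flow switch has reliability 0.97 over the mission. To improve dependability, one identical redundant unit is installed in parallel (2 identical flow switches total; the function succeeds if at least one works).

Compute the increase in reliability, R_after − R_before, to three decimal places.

R_before = 0.97
R_after = 1 − (1 − 0.97)^2 = 0.999
ΔR = 0.999 − 0.97 = 0.029

0.029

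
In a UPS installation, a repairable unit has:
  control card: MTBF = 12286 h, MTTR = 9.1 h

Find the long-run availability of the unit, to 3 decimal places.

A(control card) = MTBF/(MTBF+MTTR) = 12286/(12286+9.1) = 0.999

0.999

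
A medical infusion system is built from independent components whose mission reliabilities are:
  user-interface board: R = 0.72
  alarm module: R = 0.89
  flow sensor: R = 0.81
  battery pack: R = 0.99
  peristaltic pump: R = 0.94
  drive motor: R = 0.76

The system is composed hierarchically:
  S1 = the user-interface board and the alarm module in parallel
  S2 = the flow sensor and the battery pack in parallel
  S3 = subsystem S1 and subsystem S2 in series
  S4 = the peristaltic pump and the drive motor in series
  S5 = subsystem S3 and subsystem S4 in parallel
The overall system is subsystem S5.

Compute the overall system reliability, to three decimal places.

0.991

Parallel (user-interface board and alarm module): 1 − (1 − 0.72000)(1 − 0.89000) = 0.96920
Parallel (flow sensor and battery pack): 1 − (1 − 0.81000)(1 − 0.99000) = 0.99810
Series ([0.96920] and [0.99810]): 0.96920 × 0.99810 = 0.96736
Series (peristaltic pump and drive motor): 0.94000 × 0.76000 = 0.71440
Parallel ([0.96736] and [0.71440]): 1 − (1 − 0.96736)(1 − 0.71440) = 0.991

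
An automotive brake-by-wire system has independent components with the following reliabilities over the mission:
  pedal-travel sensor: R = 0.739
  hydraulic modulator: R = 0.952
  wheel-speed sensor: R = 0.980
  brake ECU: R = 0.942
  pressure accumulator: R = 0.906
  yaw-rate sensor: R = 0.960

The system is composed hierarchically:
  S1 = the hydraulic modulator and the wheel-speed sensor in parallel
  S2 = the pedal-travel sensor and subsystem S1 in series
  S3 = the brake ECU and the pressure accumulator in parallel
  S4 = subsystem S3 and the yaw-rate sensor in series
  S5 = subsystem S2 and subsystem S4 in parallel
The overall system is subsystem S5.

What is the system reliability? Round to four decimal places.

Parallel (hydraulic modulator and wheel-speed sensor): 1 − (1 − 0.952000)(1 − 0.980000) = 0.999040
Series (pedal-travel sensor and [0.999040]): 0.739000 × 0.999040 = 0.738291
Parallel (brake ECU and pressure accumulator): 1 − (1 − 0.942000)(1 − 0.906000) = 0.994548
Series ([0.994548] and yaw-rate sensor): 0.994548 × 0.960000 = 0.954766
Parallel ([0.738291] and [0.954766]): 1 − (1 − 0.738291)(1 − 0.954766) = 0.9882

0.9882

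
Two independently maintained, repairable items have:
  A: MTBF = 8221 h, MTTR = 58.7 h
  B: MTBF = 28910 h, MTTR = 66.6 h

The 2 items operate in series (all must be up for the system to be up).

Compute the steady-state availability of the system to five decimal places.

A(A) = MTBF/(MTBF+MTTR) = 8221/(8221+58.7) = 0.992910
A(B) = MTBF/(MTBF+MTTR) = 28910/(28910+66.6) = 0.997702
Series availability: 0.992910 × 0.997702 = 0.99063

0.99063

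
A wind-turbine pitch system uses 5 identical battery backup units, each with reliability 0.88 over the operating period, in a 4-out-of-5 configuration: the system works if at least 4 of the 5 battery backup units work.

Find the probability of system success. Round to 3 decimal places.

R = Σ_{i=4}^{5} C(5,i) p^i (1−p)^{5−i} with p = 0.88
C(5,4)·0.88^4·0.12^1 = 0.35982
C(5,5)·0.88^5·0.12^0 = 0.52773
Sum = 0.888

0.888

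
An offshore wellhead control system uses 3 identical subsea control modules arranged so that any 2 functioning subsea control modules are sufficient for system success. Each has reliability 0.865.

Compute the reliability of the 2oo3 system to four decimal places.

R = Σ_{i=2}^{3} C(3,i) p^i (1−p)^{3−i} with p = 0.865
C(3,2)·0.865^2·0.135^1 = 0.303031
C(3,3)·0.865^3·0.135^0 = 0.647215
Sum = 0.9502

0.9502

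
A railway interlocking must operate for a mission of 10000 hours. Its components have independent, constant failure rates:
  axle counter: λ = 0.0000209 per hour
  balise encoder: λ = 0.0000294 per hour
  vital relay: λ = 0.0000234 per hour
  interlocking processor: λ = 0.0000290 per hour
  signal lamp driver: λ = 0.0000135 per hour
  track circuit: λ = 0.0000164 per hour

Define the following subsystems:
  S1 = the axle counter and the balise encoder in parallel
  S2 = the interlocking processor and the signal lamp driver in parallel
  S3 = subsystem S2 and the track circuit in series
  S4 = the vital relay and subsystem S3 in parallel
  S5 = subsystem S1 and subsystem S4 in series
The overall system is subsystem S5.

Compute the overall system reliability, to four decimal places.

R(axle counter) = exp(−0.0000209 × 10000) = 0.811395
R(balise encoder) = exp(−0.0000294 × 10000) = 0.745276
R(vital relay) = exp(−0.0000234 × 10000) = 0.791362
R(interlocking processor) = exp(−0.0000290 × 10000) = 0.748264
R(signal lamp driver) = exp(−0.0000135 × 10000) = 0.873716
R(track circuit) = exp(−0.0000164 × 10000) = 0.848742
Parallel (axle counter and balise encoder): 1 − (1 − 0.811395)(1 − 0.745276) = 0.951958
Parallel (interlocking processor and signal lamp driver): 1 − (1 − 0.748264)(1 − 0.873716) = 0.968210
Series ([0.968210] and track circuit): 0.968210 × 0.848742 = 0.821760
Parallel (vital relay and [0.821760]): 1 − (1 − 0.791362)(1 − 0.821760) = 0.962812
Series ([0.951958] and [0.962812]): 0.951958 × 0.962812 = 0.9166

0.9166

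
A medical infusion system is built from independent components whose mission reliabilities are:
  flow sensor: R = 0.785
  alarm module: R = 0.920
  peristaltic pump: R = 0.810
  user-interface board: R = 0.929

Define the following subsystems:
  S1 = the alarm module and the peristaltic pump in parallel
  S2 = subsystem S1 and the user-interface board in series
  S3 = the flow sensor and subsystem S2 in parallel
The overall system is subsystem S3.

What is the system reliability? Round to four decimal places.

Parallel (alarm module and peristaltic pump): 1 − (1 − 0.920000)(1 − 0.810000) = 0.984800
Series ([0.984800] and user-interface board): 0.984800 × 0.929000 = 0.914879
Parallel (flow sensor and [0.914879]): 1 − (1 − 0.785000)(1 − 0.914879) = 0.9817

0.9817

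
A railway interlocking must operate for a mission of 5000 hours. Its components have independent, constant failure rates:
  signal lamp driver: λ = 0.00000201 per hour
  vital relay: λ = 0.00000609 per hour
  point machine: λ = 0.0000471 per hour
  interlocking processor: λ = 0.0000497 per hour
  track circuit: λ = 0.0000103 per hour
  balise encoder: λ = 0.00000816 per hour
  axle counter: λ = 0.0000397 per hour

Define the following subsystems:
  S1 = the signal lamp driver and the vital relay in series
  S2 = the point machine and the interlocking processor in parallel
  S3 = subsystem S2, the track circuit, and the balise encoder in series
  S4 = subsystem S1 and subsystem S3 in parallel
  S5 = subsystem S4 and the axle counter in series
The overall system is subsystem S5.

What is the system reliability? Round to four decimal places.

R(signal lamp driver) = exp(−0.00000201 × 5000) = 0.990000
R(vital relay) = exp(−0.00000609 × 5000) = 0.970009
R(point machine) = exp(−0.0000471 × 5000) = 0.790176
R(interlocking processor) = exp(−0.0000497 × 5000) = 0.779970
R(track circuit) = exp(−0.0000103 × 5000) = 0.949804
R(balise encoder) = exp(−0.00000816 × 5000) = 0.960021
R(axle counter) = exp(−0.0000397 × 5000) = 0.819960
Series (signal lamp driver and vital relay): 0.990000 × 0.970009 = 0.960309
Parallel (point machine and interlocking processor): 1 − (1 − 0.790176)(1 − 0.779970) = 0.953832
Series ([0.953832], track circuit, and balise encoder): 0.953832 × 0.949804 × 0.960021 = 0.869734
Parallel ([0.960309] and [0.869734]): 1 − (1 − 0.960309)(1 − 0.869734) = 0.994830
Series ([0.994830] and axle counter): 0.994830 × 0.819960 = 0.8157

0.8157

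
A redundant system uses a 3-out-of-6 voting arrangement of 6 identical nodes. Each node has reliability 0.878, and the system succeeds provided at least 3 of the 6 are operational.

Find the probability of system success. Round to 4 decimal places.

0.9973

R = Σ_{i=3}^{6} C(6,i) p^i (1−p)^{6−i} with p = 0.878
C(6,3)·0.878^3·0.122^3 = 0.024581
C(6,4)·0.878^4·0.122^2 = 0.132675
C(6,5)·0.878^5·0.122^1 = 0.381930
C(6,6)·0.878^6·0.122^0 = 0.458107
Sum = 0.9973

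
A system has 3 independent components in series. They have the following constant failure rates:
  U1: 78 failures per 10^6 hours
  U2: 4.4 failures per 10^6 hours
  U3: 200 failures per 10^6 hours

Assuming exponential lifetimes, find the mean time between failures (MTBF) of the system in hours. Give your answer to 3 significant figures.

3540

Series of exponential components: λ_sys = Σ λ_i
λ_sys = 0.000078 + 0.0000044 + 0.00020 = 2.8240e-04 /h
MTBF = 1 / λ_sys = 3540 h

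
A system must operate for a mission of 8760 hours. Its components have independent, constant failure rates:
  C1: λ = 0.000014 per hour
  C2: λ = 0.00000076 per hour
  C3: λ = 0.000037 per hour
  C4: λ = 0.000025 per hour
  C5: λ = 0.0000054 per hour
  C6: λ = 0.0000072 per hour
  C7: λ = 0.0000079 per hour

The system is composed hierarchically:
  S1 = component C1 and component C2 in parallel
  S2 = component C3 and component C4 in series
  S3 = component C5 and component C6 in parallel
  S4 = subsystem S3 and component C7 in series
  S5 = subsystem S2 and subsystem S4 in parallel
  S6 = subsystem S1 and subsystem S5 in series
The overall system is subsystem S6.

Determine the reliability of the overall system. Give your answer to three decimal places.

0.970

R(C1) = exp(−0.000014 × 8760) = 0.88458
R(C2) = exp(−0.00000076 × 8760) = 0.99336
R(C3) = exp(−0.000037 × 8760) = 0.72316
R(C4) = exp(−0.000025 × 8760) = 0.80332
R(C5) = exp(−0.0000054 × 8760) = 0.95380
R(C6) = exp(−0.0000072 × 8760) = 0.93888
R(C7) = exp(−0.0000079 × 8760) = 0.93314
Parallel (C1 and C2): 1 − (1 − 0.88458)(1 − 0.99336) = 0.99923
Series (C3 and C4): 0.72316 × 0.80332 = 0.58093
Parallel (C5 and C6): 1 − (1 − 0.95380)(1 − 0.93888) = 0.99718
Series ([0.99718] and C7): 0.99718 × 0.93314 = 0.93051
Parallel ([0.58093] and [0.93051]): 1 − (1 − 0.58093)(1 − 0.93051) = 0.97088
Series ([0.99923] and [0.97088]): 0.99923 × 0.97088 = 0.970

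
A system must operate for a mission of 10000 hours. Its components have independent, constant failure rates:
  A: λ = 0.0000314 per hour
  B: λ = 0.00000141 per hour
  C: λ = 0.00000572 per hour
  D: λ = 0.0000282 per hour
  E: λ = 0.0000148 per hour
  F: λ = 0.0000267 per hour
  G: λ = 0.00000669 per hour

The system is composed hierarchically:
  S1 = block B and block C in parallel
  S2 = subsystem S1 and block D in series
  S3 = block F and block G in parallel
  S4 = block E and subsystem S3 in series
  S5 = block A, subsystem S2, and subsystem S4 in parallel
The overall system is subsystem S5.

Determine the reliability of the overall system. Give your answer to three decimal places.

0.990

R(A) = exp(−0.0000314 × 10000) = 0.73052
R(B) = exp(−0.00000141 × 10000) = 0.98600
R(C) = exp(−0.00000572 × 10000) = 0.94441
R(D) = exp(−0.0000282 × 10000) = 0.75427
R(E) = exp(−0.0000148 × 10000) = 0.86243
R(F) = exp(−0.0000267 × 10000) = 0.76567
R(G) = exp(−0.00000669 × 10000) = 0.93529
Parallel (B and C): 1 − (1 − 0.98600)(1 − 0.94441) = 0.99922
Series ([0.99922] and D): 0.99922 × 0.75427 = 0.75368
Parallel (F and G): 1 − (1 − 0.76567)(1 − 0.93529) = 0.98484
Series (E and [0.98484]): 0.86243 × 0.98484 = 0.84936
Parallel (A, [0.75368], and [0.84936]): 1 − (1 − 0.73052)(1 − 0.75368)(1 − 0.84936) = 0.990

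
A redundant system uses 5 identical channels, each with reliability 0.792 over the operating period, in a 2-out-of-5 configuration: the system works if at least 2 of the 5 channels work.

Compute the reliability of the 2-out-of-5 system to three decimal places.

0.992

R = Σ_{i=2}^{5} C(5,i) p^i (1−p)^{5−i} with p = 0.792
C(5,2)·0.792^2·0.208^3 = 0.05645
C(5,3)·0.792^3·0.208^2 = 0.21493
C(5,4)·0.792^4·0.208^1 = 0.40920
C(5,5)·0.792^5·0.208^0 = 0.31162
Sum = 0.992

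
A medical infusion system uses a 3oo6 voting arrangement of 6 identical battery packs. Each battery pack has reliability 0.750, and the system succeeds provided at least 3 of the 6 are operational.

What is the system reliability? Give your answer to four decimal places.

0.9624

R = Σ_{i=3}^{6} C(6,i) p^i (1−p)^{6−i} with p = 0.750
C(6,3)·0.750^3·0.250^3 = 0.131836
C(6,4)·0.750^4·0.250^2 = 0.296631
C(6,5)·0.750^5·0.250^1 = 0.355957
C(6,6)·0.750^6·0.250^0 = 0.177979
Sum = 0.9624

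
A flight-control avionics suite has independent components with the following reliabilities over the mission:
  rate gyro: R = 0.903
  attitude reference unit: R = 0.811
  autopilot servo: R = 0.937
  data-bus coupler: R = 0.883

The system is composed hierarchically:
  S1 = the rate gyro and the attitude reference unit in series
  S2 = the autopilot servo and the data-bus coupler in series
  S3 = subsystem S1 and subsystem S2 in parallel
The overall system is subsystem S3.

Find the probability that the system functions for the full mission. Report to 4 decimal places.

Series (rate gyro and attitude reference unit): 0.903000 × 0.811000 = 0.732333
Series (autopilot servo and data-bus coupler): 0.937000 × 0.883000 = 0.827371
Parallel ([0.732333] and [0.827371]): 1 − (1 − 0.732333)(1 − 0.827371) = 0.9538

0.9538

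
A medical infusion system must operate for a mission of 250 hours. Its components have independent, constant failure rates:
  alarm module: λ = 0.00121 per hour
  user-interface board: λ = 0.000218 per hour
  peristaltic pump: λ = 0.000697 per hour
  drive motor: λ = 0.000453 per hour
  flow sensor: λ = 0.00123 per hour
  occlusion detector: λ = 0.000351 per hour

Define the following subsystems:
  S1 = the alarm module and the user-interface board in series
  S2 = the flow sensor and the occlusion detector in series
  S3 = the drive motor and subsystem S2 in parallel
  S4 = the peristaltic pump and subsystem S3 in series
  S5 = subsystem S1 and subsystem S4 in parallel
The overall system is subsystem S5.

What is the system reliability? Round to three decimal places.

0.943

R(alarm module) = exp(−0.00121 × 250) = 0.73897
R(user-interface board) = exp(−0.000218 × 250) = 0.94696
R(peristaltic pump) = exp(−0.000697 × 250) = 0.84009
R(drive motor) = exp(−0.000453 × 250) = 0.89293
R(flow sensor) = exp(−0.00123 × 250) = 0.73528
R(occlusion detector) = exp(−0.000351 × 250) = 0.91599
Series (alarm module and user-interface board): 0.73897 × 0.94696 = 0.69978
Series (flow sensor and occlusion detector): 0.73528 × 0.91599 = 0.67351
Parallel (drive motor and [0.67351]): 1 − (1 − 0.89293)(1 − 0.67351) = 0.96504
Series (peristaltic pump and [0.96504]): 0.84009 × 0.96504 = 0.81072
Parallel ([0.69978] and [0.81072]): 1 − (1 − 0.69978)(1 − 0.81072) = 0.943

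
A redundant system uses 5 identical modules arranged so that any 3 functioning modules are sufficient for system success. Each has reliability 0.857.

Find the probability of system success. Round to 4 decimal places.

R = Σ_{i=3}^{5} C(5,i) p^i (1−p)^{5−i} with p = 0.857
C(5,3)·0.857^3·0.143^2 = 0.128711
C(5,4)·0.857^4·0.143^1 = 0.385682
C(5,5)·0.857^5·0.143^0 = 0.462279
Sum = 0.9767

0.9767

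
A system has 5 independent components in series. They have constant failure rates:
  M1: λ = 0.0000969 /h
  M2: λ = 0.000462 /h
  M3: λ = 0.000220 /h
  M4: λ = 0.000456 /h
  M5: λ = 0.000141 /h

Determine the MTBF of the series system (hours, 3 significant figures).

Series of exponential components: λ_sys = Σ λ_i
λ_sys = 0.0000969 + 0.000462 + 0.000220 + 0.000456 + 0.000141 = 1.3759e-03 /h
MTBF = 1 / λ_sys = 727 h

727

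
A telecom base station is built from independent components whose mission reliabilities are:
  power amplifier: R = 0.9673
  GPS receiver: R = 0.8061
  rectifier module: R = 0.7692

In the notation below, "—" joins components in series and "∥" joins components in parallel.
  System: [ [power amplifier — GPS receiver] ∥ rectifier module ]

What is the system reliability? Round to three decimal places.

0.949

Series (power amplifier and GPS receiver): 0.96730 × 0.80610 = 0.77974
Parallel ([0.77974] and rectifier module): 1 − (1 − 0.77974)(1 − 0.76920) = 0.949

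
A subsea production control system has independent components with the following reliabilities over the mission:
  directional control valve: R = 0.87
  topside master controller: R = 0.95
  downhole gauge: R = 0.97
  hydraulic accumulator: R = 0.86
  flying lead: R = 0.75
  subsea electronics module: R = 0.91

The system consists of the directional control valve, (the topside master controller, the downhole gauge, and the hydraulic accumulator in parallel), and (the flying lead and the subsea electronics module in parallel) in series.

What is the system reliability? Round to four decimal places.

0.8502

Parallel (topside master controller, downhole gauge, and hydraulic accumulator): 1 − (1 − 0.950000)(1 − 0.970000)(1 − 0.860000) = 0.999790
Parallel (flying lead and subsea electronics module): 1 − (1 − 0.750000)(1 − 0.910000) = 0.977500
Series (directional control valve, [0.999790], and [0.977500]): 0.870000 × 0.999790 × 0.977500 = 0.8502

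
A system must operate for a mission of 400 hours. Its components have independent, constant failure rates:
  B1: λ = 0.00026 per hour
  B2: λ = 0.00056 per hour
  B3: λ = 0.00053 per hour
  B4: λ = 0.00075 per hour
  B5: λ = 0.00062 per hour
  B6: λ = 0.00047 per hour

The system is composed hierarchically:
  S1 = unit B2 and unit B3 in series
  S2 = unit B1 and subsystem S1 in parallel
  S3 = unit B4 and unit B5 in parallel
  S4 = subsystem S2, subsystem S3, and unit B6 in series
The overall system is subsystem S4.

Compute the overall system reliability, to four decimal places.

0.7542

R(B1) = exp(−0.00026 × 400) = 0.901225
R(B2) = exp(−0.00056 × 400) = 0.799315
R(B3) = exp(−0.00053 × 400) = 0.808965
R(B4) = exp(−0.00075 × 400) = 0.740818
R(B5) = exp(−0.00062 × 400) = 0.780360
R(B6) = exp(−0.00047 × 400) = 0.828615
Series (B2 and B3): 0.799315 × 0.808965 = 0.646618
Parallel (B1 and [0.646618]): 1 − (1 − 0.901225)(1 − 0.646618) = 0.965095
Parallel (B4 and B5): 1 − (1 − 0.740818)(1 − 0.780360) = 0.943073
Series ([0.965095], [0.943073], and B6): 0.965095 × 0.943073 × 0.828615 = 0.7542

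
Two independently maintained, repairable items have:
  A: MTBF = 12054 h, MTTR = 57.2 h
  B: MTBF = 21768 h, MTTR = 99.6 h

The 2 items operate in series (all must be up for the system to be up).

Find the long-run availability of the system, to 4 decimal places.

A(A) = MTBF/(MTBF+MTTR) = 12054/(12054+57.2) = 0.995277
A(B) = MTBF/(MTBF+MTTR) = 21768/(21768+99.6) = 0.995445
Series availability: 0.995277 × 0.995445 = 0.9907

0.9907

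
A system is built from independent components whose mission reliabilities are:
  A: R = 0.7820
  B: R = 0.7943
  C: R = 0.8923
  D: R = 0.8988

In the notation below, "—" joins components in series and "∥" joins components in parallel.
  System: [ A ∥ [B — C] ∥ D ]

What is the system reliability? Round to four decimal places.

Series (B and C): 0.794300 × 0.892300 = 0.708754
Parallel (A, [0.708754], and D): 1 − (1 − 0.782000)(1 − 0.708754)(1 − 0.898800) = 0.9936

0.9936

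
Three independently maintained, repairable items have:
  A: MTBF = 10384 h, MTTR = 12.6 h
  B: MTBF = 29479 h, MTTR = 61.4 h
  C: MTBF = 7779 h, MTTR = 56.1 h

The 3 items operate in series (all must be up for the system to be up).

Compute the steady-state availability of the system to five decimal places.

0.98958

A(A) = MTBF/(MTBF+MTTR) = 10384/(10384+12.6) = 0.998788
A(B) = MTBF/(MTBF+MTTR) = 29479/(29479+61.4) = 0.997921
A(C) = MTBF/(MTBF+MTTR) = 7779/(7779+56.1) = 0.992840
Series availability: 0.998788 × 0.997921 × 0.992840 = 0.98958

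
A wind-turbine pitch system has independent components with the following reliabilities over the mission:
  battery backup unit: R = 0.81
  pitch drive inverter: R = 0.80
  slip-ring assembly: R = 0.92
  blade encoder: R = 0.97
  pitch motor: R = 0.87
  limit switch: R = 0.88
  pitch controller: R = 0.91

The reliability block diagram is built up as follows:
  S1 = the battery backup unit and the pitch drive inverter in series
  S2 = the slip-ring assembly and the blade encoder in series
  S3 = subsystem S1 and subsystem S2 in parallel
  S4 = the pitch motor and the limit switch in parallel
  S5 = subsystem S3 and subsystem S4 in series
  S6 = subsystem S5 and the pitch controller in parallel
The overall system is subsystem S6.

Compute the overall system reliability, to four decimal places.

Series (battery backup unit and pitch drive inverter): 0.810000 × 0.800000 = 0.648000
Series (slip-ring assembly and blade encoder): 0.920000 × 0.970000 = 0.892400
Parallel ([0.648000] and [0.892400]): 1 − (1 − 0.648000)(1 − 0.892400) = 0.962125
Parallel (pitch motor and limit switch): 1 − (1 − 0.870000)(1 − 0.880000) = 0.984400
Series ([0.962125] and [0.984400]): 0.962125 × 0.984400 = 0.947116
Parallel ([0.947116] and pitch controller): 1 − (1 − 0.947116)(1 − 0.910000) = 0.9952

0.9952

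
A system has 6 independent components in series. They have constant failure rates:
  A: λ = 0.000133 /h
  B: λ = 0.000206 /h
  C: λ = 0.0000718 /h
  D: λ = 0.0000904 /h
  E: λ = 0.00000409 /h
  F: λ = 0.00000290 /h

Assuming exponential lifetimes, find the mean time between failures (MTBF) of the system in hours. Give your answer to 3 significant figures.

1970

Series of exponential components: λ_sys = Σ λ_i
λ_sys = 0.000133 + 0.000206 + 0.0000718 + 0.0000904 + 0.00000409 + 0.00000290 = 5.0819e-04 /h
MTBF = 1 / λ_sys = 1970 h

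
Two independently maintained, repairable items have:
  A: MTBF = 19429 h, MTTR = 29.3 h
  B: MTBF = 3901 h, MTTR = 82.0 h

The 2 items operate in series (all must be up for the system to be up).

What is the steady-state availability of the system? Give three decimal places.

0.978

A(A) = MTBF/(MTBF+MTTR) = 19429/(19429+29.3) = 0.998494
A(B) = MTBF/(MTBF+MTTR) = 3901/(3901+82.0) = 0.979413
Series availability: 0.998494 × 0.979413 = 0.978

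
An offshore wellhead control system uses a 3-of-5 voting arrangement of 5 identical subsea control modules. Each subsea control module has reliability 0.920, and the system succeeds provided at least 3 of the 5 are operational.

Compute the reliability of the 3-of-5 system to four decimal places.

0.9955

R = Σ_{i=3}^{5} C(5,i) p^i (1−p)^{5−i} with p = 0.920
C(5,3)·0.920^3·0.080^2 = 0.049836
C(5,4)·0.920^4·0.080^1 = 0.286557
C(5,5)·0.920^5·0.080^0 = 0.659082
Sum = 0.9955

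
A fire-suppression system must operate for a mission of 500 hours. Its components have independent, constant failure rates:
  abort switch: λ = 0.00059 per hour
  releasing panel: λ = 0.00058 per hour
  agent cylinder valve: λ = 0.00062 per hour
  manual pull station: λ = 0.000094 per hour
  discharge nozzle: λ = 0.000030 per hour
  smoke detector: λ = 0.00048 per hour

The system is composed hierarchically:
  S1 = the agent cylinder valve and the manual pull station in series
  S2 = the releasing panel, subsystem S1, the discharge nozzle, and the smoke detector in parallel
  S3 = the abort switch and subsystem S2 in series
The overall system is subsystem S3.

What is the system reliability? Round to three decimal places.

R(abort switch) = exp(−0.00059 × 500) = 0.74453
R(releasing panel) = exp(−0.00058 × 500) = 0.74826
R(agent cylinder valve) = exp(−0.00062 × 500) = 0.73345
R(manual pull station) = exp(−0.000094 × 500) = 0.95409
R(discharge nozzle) = exp(−0.000030 × 500) = 0.98511
R(smoke detector) = exp(−0.00048 × 500) = 0.78663
Series (agent cylinder valve and manual pull station): 0.73345 × 0.95409 = 0.69978
Parallel (releasing panel, [0.69978], discharge nozzle, and smoke detector): 1 − (1 − 0.74826)(1 − 0.69978)(1 − 0.98511)(1 − 0.78663) = 0.99976
Series (abort switch and [0.99976]): 0.74453 × 0.99976 = 0.744

0.744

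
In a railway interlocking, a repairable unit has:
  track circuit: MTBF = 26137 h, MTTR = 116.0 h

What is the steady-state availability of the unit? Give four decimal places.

0.9956

A(track circuit) = MTBF/(MTBF+MTTR) = 26137/(26137+116.0) = 0.9956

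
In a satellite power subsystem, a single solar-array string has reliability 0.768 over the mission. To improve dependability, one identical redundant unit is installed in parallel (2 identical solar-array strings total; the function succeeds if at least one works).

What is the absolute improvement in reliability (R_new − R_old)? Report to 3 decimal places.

R_before = 0.768
R_after = 1 − (1 − 0.768)^2 = 0.946
ΔR = 0.946 − 0.768 = 0.178

0.178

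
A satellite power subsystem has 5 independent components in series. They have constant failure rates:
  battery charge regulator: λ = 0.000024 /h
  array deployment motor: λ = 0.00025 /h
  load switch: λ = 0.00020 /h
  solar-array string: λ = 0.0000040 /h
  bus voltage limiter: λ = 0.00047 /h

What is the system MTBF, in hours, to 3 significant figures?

Series of exponential components: λ_sys = Σ λ_i
λ_sys = 0.000024 + 0.00025 + 0.00020 + 0.0000040 + 0.00047 = 9.4800e-04 /h
MTBF = 1 / λ_sys = 1050 h

1050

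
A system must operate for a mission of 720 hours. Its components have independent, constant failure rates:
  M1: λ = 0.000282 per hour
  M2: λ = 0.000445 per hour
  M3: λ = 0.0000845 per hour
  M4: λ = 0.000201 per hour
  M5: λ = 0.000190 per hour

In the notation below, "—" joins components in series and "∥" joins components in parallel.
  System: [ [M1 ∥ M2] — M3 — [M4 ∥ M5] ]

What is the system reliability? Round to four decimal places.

R(M1) = exp(−0.000282 × 720) = 0.816246
R(M2) = exp(−0.000445 × 720) = 0.725859
R(M3) = exp(−0.0000845 × 720) = 0.940974
R(M4) = exp(−0.000201 × 720) = 0.865265
R(M5) = exp(−0.000190 × 720) = 0.872145
Parallel (M1 and M2): 1 − (1 − 0.816246)(1 − 0.725859) = 0.949625
Parallel (M4 and M5): 1 − (1 − 0.865265)(1 − 0.872145) = 0.982773
Series ([0.949625], M3, and [0.982773]): 0.949625 × 0.940974 × 0.982773 = 0.8782

0.8782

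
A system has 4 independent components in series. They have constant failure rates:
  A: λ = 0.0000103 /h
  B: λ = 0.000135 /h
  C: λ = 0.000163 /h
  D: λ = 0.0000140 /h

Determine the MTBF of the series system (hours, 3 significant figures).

3100

Series of exponential components: λ_sys = Σ λ_i
λ_sys = 0.0000103 + 0.000135 + 0.000163 + 0.0000140 = 3.2230e-04 /h
MTBF = 1 / λ_sys = 3100 h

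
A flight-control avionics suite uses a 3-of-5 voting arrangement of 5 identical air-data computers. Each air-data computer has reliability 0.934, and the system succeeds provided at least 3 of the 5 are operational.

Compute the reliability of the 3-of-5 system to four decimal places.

R = Σ_{i=3}^{5} C(5,i) p^i (1−p)^{5−i} with p = 0.934
C(5,3)·0.934^3·0.066^2 = 0.035492
C(5,4)·0.934^4·0.066^1 = 0.251132
C(5,5)·0.934^5·0.066^0 = 0.710779
Sum = 0.9974

0.9974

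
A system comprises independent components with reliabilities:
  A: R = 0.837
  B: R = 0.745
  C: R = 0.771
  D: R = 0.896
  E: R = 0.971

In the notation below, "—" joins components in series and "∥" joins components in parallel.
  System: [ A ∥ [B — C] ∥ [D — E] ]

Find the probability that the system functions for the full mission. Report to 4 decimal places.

Series (B and C): 0.745000 × 0.771000 = 0.574395
Series (D and E): 0.896000 × 0.971000 = 0.870016
Parallel (A, [0.574395], and [0.870016]): 1 − (1 − 0.837000)(1 − 0.574395)(1 − 0.870016) = 0.9910

0.9910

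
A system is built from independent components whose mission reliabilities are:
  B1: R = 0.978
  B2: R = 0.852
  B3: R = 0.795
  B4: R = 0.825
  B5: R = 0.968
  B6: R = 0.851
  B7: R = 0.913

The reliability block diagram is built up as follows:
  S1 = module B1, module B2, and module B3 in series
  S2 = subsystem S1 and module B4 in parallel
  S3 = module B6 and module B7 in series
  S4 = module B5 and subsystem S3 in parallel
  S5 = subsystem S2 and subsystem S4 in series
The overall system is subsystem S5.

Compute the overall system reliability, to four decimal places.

0.9342

Series (B1, B2, and B3): 0.978000 × 0.852000 × 0.795000 = 0.662439
Parallel ([0.662439] and B4): 1 − (1 − 0.662439)(1 − 0.825000) = 0.940927
Series (B6 and B7): 0.851000 × 0.913000 = 0.776963
Parallel (B5 and [0.776963]): 1 − (1 − 0.968000)(1 − 0.776963) = 0.992863
Series ([0.940927] and [0.992863]): 0.940927 × 0.992863 = 0.9342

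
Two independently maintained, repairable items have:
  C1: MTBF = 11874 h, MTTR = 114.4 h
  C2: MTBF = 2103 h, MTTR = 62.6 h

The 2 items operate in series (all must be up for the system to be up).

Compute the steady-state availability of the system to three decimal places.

0.962

A(C1) = MTBF/(MTBF+MTTR) = 11874/(11874+114.4) = 0.990457
A(C2) = MTBF/(MTBF+MTTR) = 2103/(2103+62.6) = 0.971093
Series availability: 0.990457 × 0.971093 = 0.962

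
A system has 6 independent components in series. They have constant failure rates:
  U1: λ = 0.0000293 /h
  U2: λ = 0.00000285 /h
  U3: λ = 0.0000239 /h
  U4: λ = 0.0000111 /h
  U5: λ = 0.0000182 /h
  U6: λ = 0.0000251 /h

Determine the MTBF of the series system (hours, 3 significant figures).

Series of exponential components: λ_sys = Σ λ_i
λ_sys = 0.0000293 + 0.00000285 + 0.0000239 + 0.0000111 + 0.0000182 + 0.0000251 = 1.1045e-04 /h
MTBF = 1 / λ_sys = 9050 h

9050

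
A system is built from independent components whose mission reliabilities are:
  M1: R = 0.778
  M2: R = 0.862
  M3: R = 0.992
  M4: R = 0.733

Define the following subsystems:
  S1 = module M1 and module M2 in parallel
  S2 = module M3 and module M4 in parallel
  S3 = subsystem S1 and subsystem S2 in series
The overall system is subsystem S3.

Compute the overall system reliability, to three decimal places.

Parallel (M1 and M2): 1 − (1 − 0.77800)(1 − 0.86200) = 0.96936
Parallel (M3 and M4): 1 − (1 − 0.99200)(1 − 0.73300) = 0.99786
Series ([0.96936] and [0.99786]): 0.96936 × 0.99786 = 0.967

0.967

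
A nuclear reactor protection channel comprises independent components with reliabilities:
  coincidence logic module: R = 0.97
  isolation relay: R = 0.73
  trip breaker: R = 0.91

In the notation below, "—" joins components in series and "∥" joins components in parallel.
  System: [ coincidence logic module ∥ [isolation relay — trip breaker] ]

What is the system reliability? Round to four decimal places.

Series (isolation relay and trip breaker): 0.730000 × 0.910000 = 0.664300
Parallel (coincidence logic module and [0.664300]): 1 − (1 − 0.970000)(1 − 0.664300) = 0.9899

0.9899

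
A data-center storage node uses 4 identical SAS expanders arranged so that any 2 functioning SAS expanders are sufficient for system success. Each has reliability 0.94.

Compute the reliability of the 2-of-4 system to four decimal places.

0.9992

R = Σ_{i=2}^{4} C(4,i) p^i (1−p)^{4−i} with p = 0.94
C(4,2)·0.94^2·0.06^2 = 0.019086
C(4,3)·0.94^3·0.06^1 = 0.199340
C(4,4)·0.94^4·0.06^0 = 0.780749
Sum = 0.9992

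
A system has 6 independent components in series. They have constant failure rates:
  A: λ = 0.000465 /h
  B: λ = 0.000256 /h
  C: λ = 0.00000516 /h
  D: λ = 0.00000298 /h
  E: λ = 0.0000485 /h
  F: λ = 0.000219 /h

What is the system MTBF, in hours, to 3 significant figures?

Series of exponential components: λ_sys = Σ λ_i
λ_sys = 0.000465 + 0.000256 + 0.00000516 + 0.00000298 + 0.0000485 + 0.000219 = 9.9664e-04 /h
MTBF = 1 / λ_sys = 1000 h

1000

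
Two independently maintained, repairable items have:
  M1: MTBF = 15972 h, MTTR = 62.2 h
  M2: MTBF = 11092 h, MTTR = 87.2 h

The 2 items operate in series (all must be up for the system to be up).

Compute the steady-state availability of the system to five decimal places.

0.98835

A(M1) = MTBF/(MTBF+MTTR) = 15972/(15972+62.2) = 0.996121
A(M2) = MTBF/(MTBF+MTTR) = 11092/(11092+87.2) = 0.992200
Series availability: 0.996121 × 0.992200 = 0.98835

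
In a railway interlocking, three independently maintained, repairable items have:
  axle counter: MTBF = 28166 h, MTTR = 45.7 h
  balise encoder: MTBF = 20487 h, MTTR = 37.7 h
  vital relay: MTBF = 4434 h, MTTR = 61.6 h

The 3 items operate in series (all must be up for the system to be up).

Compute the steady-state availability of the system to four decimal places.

0.9829

A(axle counter) = MTBF/(MTBF+MTTR) = 28166/(28166+45.7) = 0.998380
A(balise encoder) = MTBF/(MTBF+MTTR) = 20487/(20487+37.7) = 0.998163
A(vital relay) = MTBF/(MTBF+MTTR) = 4434/(4434+61.6) = 0.986298
Series availability: 0.998380 × 0.998163 × 0.986298 = 0.9829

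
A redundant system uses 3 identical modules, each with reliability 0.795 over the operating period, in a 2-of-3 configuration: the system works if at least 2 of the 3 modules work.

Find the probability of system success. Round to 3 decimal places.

0.891

R = Σ_{i=2}^{3} C(3,i) p^i (1−p)^{3−i} with p = 0.795
C(3,2)·0.795^2·0.205^1 = 0.38870
C(3,3)·0.795^3·0.205^0 = 0.50246
Sum = 0.891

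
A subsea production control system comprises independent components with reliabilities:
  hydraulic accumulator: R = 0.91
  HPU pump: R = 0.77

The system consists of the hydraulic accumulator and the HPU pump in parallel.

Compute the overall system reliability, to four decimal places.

0.9793

Parallel (hydraulic accumulator and HPU pump): 1 − (1 − 0.910000)(1 − 0.770000) = 0.9793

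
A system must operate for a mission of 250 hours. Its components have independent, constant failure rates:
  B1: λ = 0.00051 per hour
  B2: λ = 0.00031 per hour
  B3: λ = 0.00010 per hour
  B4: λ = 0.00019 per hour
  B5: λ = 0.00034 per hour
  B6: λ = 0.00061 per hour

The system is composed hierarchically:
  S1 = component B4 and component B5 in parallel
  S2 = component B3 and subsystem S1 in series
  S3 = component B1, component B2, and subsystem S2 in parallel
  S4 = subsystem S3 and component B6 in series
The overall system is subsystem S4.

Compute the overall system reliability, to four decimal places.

0.8583

R(B1) = exp(−0.00051 × 250) = 0.880293
R(B2) = exp(−0.00031 × 250) = 0.925427
R(B3) = exp(−0.00010 × 250) = 0.975310
R(B4) = exp(−0.00019 × 250) = 0.953610
R(B5) = exp(−0.00034 × 250) = 0.918512
R(B6) = exp(−0.00061 × 250) = 0.858559
Parallel (B4 and B5): 1 − (1 − 0.953610)(1 − 0.918512) = 0.996220
Series (B3 and [0.996220]): 0.975310 × 0.996220 = 0.971623
Parallel (B1, B2, and [0.971623]): 1 − (1 − 0.880293)(1 − 0.925427)(1 − 0.971623) = 0.999747
Series ([0.999747] and B6): 0.999747 × 0.858559 = 0.8583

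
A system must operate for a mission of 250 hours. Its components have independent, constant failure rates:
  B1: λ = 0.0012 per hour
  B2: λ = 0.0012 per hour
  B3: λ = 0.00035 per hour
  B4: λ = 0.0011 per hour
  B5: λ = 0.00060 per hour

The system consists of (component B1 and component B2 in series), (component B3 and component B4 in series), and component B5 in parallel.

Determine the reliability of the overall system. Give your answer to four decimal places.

R(B1) = exp(−0.0012 × 250) = 0.740818
R(B2) = exp(−0.0012 × 250) = 0.740818
R(B3) = exp(−0.00035 × 250) = 0.916219
R(B4) = exp(−0.0011 × 250) = 0.759572
R(B5) = exp(−0.00060 × 250) = 0.860708
Series (B1 and B2): 0.740818 × 0.740818 = 0.548811
Series (B3 and B4): 0.916219 × 0.759572 = 0.695934
Parallel ([0.548811], [0.695934], and B5): 1 − (1 − 0.548811)(1 − 0.695934)(1 − 0.860708) = 0.9809

0.9809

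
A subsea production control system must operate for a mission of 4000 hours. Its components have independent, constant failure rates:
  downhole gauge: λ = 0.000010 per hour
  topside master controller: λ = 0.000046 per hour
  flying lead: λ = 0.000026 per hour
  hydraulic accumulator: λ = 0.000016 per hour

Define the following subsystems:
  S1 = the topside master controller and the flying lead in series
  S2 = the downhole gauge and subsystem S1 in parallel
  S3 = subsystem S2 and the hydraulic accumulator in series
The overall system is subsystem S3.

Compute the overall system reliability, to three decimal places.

0.929

R(downhole gauge) = exp(−0.000010 × 4000) = 0.96079
R(topside master controller) = exp(−0.000046 × 4000) = 0.83194
R(flying lead) = exp(−0.000026 × 4000) = 0.90123
R(hydraulic accumulator) = exp(−0.000016 × 4000) = 0.93800
Series (topside master controller and flying lead): 0.83194 × 0.90123 = 0.74977
Parallel (downhole gauge and [0.74977]): 1 − (1 − 0.96079)(1 − 0.74977) = 0.99019
Series ([0.99019] and hydraulic accumulator): 0.99019 × 0.93800 = 0.929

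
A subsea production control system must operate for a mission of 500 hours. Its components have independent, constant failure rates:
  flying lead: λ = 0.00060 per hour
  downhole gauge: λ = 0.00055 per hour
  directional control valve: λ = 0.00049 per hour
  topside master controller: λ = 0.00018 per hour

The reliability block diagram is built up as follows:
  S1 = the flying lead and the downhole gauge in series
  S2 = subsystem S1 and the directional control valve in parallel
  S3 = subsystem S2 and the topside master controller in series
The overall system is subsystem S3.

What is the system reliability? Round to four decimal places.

0.8271

R(flying lead) = exp(−0.00060 × 500) = 0.740818
R(downhole gauge) = exp(−0.00055 × 500) = 0.759572
R(directional control valve) = exp(−0.00049 × 500) = 0.782705
R(topside master controller) = exp(−0.00018 × 500) = 0.913931
Series (flying lead and downhole gauge): 0.740818 × 0.759572 = 0.562705
Parallel ([0.562705] and directional control valve): 1 − (1 − 0.562705)(1 − 0.782705) = 0.904978
Series ([0.904978] and topside master controller): 0.904978 × 0.913931 = 0.8271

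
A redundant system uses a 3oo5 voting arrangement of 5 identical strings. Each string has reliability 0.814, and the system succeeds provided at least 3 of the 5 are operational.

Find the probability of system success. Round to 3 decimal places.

R = Σ_{i=3}^{5} C(5,i) p^i (1−p)^{5−i} with p = 0.814
C(5,3)·0.814^3·0.186^2 = 0.18659
C(5,4)·0.814^4·0.186^1 = 0.40830
C(5,5)·0.814^5·0.186^0 = 0.35737
Sum = 0.952

0.952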